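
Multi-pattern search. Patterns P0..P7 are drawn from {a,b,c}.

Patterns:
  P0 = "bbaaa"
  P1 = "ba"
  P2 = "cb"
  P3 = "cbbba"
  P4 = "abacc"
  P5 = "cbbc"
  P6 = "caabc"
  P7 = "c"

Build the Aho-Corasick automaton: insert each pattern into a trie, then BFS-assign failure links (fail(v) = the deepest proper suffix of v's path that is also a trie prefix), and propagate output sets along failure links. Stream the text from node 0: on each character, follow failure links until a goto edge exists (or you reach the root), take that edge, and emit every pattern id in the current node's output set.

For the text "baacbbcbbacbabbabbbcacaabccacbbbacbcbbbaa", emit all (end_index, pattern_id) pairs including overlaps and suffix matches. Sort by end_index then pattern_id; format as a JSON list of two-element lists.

Build automaton:
Trie nodes:
  n0 'ε': a→12 b→1 c→7
  n1 'b': a→6 b→2
  n2 'bb': a→3
  n3 'bba': a→4
  n4 'bbaa': a→5
  n5 'bbaaa': ·  [P0 ends]
  n6 'ba': ·  [P1 ends]
  n7 'c': a→18 b→8  [P7 ends]
  n8 'cb': b→9  [P2 ends]
  n9 'cbb': b→10 c→17
  n10 'cbbb': a→11
  n11 'cbbba': ·  [P3 ends]
  n12 'a': b→13
  n13 'ab': a→14
  n14 'aba': c→15
  n15 'abac': c→16
  n16 'abacc': ·  [P4 ends]
  n17 'cbbc': ·  [P5 ends]
  n18 'ca': a→19
  n19 'caa': b→20
  n20 'caab': c→21
  n21 'caabc': ·  [P6 ends]

Failure links (BFS by depth):
  n1('b'): parent n0 fail=0; on 'b' 0 → fail=0;  out ∅∪∅=∅
  n7('c'): parent n0 fail=0; on 'c' 0 → fail=0;  out {7}∪∅={7}
  n12('a'): parent n0 fail=0; on 'a' 0 → fail=0;  out ∅∪∅=∅
  n2('bb'): parent n1 fail=0; on 'b' 0 → fail=1;  out ∅∪∅=∅
  n6('ba'): parent n1 fail=0; on 'a' 0 → fail=12;  out {1}∪∅={1}
  n8('cb'): parent n7 fail=0; on 'b' 0 → fail=1;  out {2}∪∅={2}
  n13('ab'): parent n12 fail=0; on 'b' 0 → fail=1;  out ∅∪∅=∅
  n18('ca'): parent n7 fail=0; on 'a' 0 → fail=12;  out ∅∪∅=∅
  n3('bba'): parent n2 fail=1; on 'a' 1 → fail=6;  out ∅∪{1}={1}
  n9('cbb'): parent n8 fail=1; on 'b' 1 → fail=2;  out ∅∪∅=∅
  n14('aba'): parent n13 fail=1; on 'a' 1 → fail=6;  out ∅∪{1}={1}
  n19('caa'): parent n18 fail=12; on 'a' 12→0 → fail=12;  out ∅∪∅=∅
  n4('bbaa'): parent n3 fail=6; on 'a' 6→12→0 → fail=12;  out ∅∪∅=∅
  n10('cbbb'): parent n9 fail=2; on 'b' 2→1 → fail=2;  out ∅∪∅=∅
  n15('abac'): parent n14 fail=6; on 'c' 6→12→0 → fail=7;  out ∅∪{7}={7}
  n17('cbbc'): parent n9 fail=2; on 'c' 2→1→0 → fail=7;  out {5}∪{7}={5,7}
  n20('caab'): parent n19 fail=12; on 'b' 12 → fail=13;  out ∅∪∅=∅
  n5('bbaaa'): parent n4 fail=12; on 'a' 12→0 → fail=12;  out {0}∪∅={0}
  n11('cbbba'): parent n10 fail=2; on 'a' 2 → fail=3;  out {3}∪{1}={1,3}
  n16('abacc'): parent n15 fail=7; on 'c' 7→0 → fail=7;  out {4}∪{7}={4,7}
  n21('caabc'): parent n20 fail=13; on 'c' 13→1→0 → fail=7;  out {6}∪{7}={6,7}

Run:
pos 0 'b': at 1
pos 1 'a': at 6  → match P1@[0:1]
pos 2 'a': at 12 (via fail)
pos 3 'c': at 7 (via fail)  → match P7@[3:3]
pos 4 'b': at 8  → match P2@[3:4]
pos 5 'b': at 9
pos 6 'c': at 17  → match P5@[3:6],P7@[6:6]
pos 7 'b': at 8 (via fail)  → match P2@[6:7]
pos 8 'b': at 9
pos 9 'a': at 3 (via fail)  → match P1@[8:9]
pos 10 'c': at 7 (via fail)  → match P7@[10:10]
pos 11 'b': at 8  → match P2@[10:11]
pos 12 'a': at 6 (via fail)  → match P1@[11:12]
pos 13 'b': at 13 (via fail)
pos 14 'b': at 2 (via fail)
pos 15 'a': at 3  → match P1@[14:15]
pos 16 'b': at 13 (via fail)
pos 17 'b': at 2 (via fail)
pos 18 'b': at 2 (via fail)
pos 19 'c': at 7 (via fail)  → match P7@[19:19]
pos 20 'a': at 18
pos 21 'c': at 7 (via fail)  → match P7@[21:21]
pos 22 'a': at 18
pos 23 'a': at 19
pos 24 'b': at 20
pos 25 'c': at 21  → match P6@[21:25],P7@[25:25]
pos 26 'c': at 7 (via fail)  → match P7@[26:26]
pos 27 'a': at 18
pos 28 'c': at 7 (via fail)  → match P7@[28:28]
pos 29 'b': at 8  → match P2@[28:29]
pos 30 'b': at 9
pos 31 'b': at 10
pos 32 'a': at 11  → match P1@[31:32],P3@[28:32]
pos 33 'c': at 7 (via fail)  → match P7@[33:33]
pos 34 'b': at 8  → match P2@[33:34]
pos 35 'c': at 7 (via fail)  → match P7@[35:35]
pos 36 'b': at 8  → match P2@[35:36]
pos 37 'b': at 9
pos 38 'b': at 10
pos 39 'a': at 11  → match P1@[38:39],P3@[35:39]
pos 40 'a': at 4 (via fail)

Result: [[1,1],[3,7],[4,2],[6,5],[6,7],[7,2],[9,1],[10,7],[11,2],[12,1],[15,1],[19,7],[21,7],[25,6],[25,7],[26,7],[28,7],[29,2],[32,1],[32,3],[33,7],[34,2],[35,7],[36,2],[39,1],[39,3]]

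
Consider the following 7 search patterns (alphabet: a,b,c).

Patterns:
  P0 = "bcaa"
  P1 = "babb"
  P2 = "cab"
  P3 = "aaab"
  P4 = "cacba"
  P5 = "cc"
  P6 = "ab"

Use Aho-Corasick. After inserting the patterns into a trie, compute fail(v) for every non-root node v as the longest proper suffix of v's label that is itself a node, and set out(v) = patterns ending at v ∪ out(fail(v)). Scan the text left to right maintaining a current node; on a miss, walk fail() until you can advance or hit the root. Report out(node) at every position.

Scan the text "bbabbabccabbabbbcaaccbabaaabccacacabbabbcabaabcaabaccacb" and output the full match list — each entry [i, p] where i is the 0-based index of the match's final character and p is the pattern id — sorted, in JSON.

Construct AC machine:
Trie (insert patterns):
  n0 'ε': a→11 b→1 c→8
  n1 'b': a→5 c→2
  n2 'bc': a→3
  n3 'bca': a→4
  n4 'bcaa': ·  [P0 ends]
  n5 'ba': b→6
  n6 'bab': b→7
  n7 'babb': ·  [P1 ends]
  n8 'c': a→9 c→18
  n9 'ca': b→10 c→15
  n10 'cab': ·  [P2 ends]
  n11 'a': a→12 b→19
  n12 'aa': a→13
  n13 'aaa': b→14
  n14 'aaab': ·  [P3 ends]
  n15 'cac': b→16
  n16 'cacb': a→17
  n17 'cacba': ·  [P4 ends]
  n18 'cc': ·  [P5 ends]
  n19 'ab': ·  [P6 ends]

Failure links (BFS by depth):
  fail(1) 'b': from fail(0)=0 chase 'b': 0 ⇒ 0;  out=∅∪out(0)=∅
  fail(8) 'c': from fail(0)=0 chase 'c': 0 ⇒ 0;  out=∅∪out(0)=∅
  fail(11) 'a': from fail(0)=0 chase 'a': 0 ⇒ 0;  out=∅∪out(0)=∅
  fail(2) 'bc': from fail(1)=0 chase 'c': 0 ⇒ 8;  out=∅∪out(8)=∅
  fail(5) 'ba': from fail(1)=0 chase 'a': 0 ⇒ 11;  out=∅∪out(11)=∅
  fail(9) 'ca': from fail(8)=0 chase 'a': 0 ⇒ 11;  out=∅∪out(11)=∅
  fail(12) 'aa': from fail(11)=0 chase 'a': 0 ⇒ 11;  out=∅∪out(11)=∅
  fail(18) 'cc': from fail(8)=0 chase 'c': 0 ⇒ 8;  out={5}∪out(8)={5}
  fail(19) 'ab': from fail(11)=0 chase 'b': 0 ⇒ 1;  out={6}∪out(1)={6}
  fail(3) 'bca': from fail(2)=8 chase 'a': 8 ⇒ 9;  out=∅∪out(9)=∅
  fail(6) 'bab': from fail(5)=11 chase 'b': 11 ⇒ 19;  out=∅∪out(19)={6}
  fail(10) 'cab': from fail(9)=11 chase 'b': 11 ⇒ 19;  out={2}∪out(19)={2,6}
  fail(13) 'aaa': from fail(12)=11 chase 'a': 11 ⇒ 12;  out=∅∪out(12)=∅
  fail(15) 'cac': from fail(9)=11 chase 'c': 11→0 ⇒ 8;  out=∅∪out(8)=∅
  fail(4) 'bcaa': from fail(3)=9 chase 'a': 9→11 ⇒ 12;  out={0}∪out(12)={0}
  fail(7) 'babb': from fail(6)=19 chase 'b': 19→1→0 ⇒ 1;  out={1}∪out(1)={1}
  fail(14) 'aaab': from fail(13)=12 chase 'b': 12→11 ⇒ 19;  out={3}∪out(19)={3,6}
  fail(16) 'cacb': from fail(15)=8 chase 'b': 8→0 ⇒ 1;  out=∅∪out(1)=∅
  fail(17) 'cacba': from fail(16)=1 chase 'a': 1 ⇒ 5;  out={4}∪out(5)={4}

Scan:
i=0 'b': node 0→1
i=1 'b': node 1→1 ·f
i=2 'a': node 1→5
i=3 'b': node 5→6  → match P6@[2:3]
i=4 'b': node 6→7  → match P1@[1:4]
i=5 'a': node 7→5 ·f
i=6 'b': node 5→6  → match P6@[5:6]
i=7 'c': node 6→2 ·f
i=8 'c': node 2→18 ·f  → match P5@[7:8]
i=9 'a': node 18→9 ·f
i=10 'b': node 9→10  → match P2@[8:10],P6@[9:10]
i=11 'b': node 10→1 ·f
i=12 'a': node 1→5
i=13 'b': node 5→6  → match P6@[12:13]
i=14 'b': node 6→7  → match P1@[11:14]
i=15 'b': node 7→1 ·f
i=16 'c': node 1→2
i=17 'a': node 2→3
i=18 'a': node 3→4  → match P0@[15:18]
i=19 'c': node 4→8 ·f
i=20 'c': node 8→18  → match P5@[19:20]
i=21 'b': node 18→1 ·f
i=22 'a': node 1→5
i=23 'b': node 5→6  → match P6@[22:23]
i=24 'a': node 6→5 ·f
i=25 'a': node 5→12 ·f
i=26 'a': node 12→13
i=27 'b': node 13→14  → match P3@[24:27],P6@[26:27]
i=28 'c': node 14→2 ·f
i=29 'c': node 2→18 ·f  → match P5@[28:29]
i=30 'a': node 18→9 ·f
i=31 'c': node 9→15
i=32 'a': node 15→9 ·f
i=33 'c': node 9→15
i=34 'a': node 15→9 ·f
i=35 'b': node 9→10  → match P2@[33:35],P6@[34:35]
i=36 'b': node 10→1 ·f
i=37 'a': node 1→5
i=38 'b': node 5→6  → match P6@[37:38]
i=39 'b': node 6→7  → match P1@[36:39]
i=40 'c': node 7→2 ·f
i=41 'a': node 2→3
i=42 'b': node 3→10 ·f  → match P2@[40:42],P6@[41:42]
i=43 'a': node 10→5 ·f
i=44 'a': node 5→12 ·f
i=45 'b': node 12→19 ·f  → match P6@[44:45]
i=46 'c': node 19→2 ·f
i=47 'a': node 2→3
i=48 'a': node 3→4  → match P0@[45:48]
i=49 'b': node 4→19 ·f  → match P6@[48:49]
i=50 'a': node 19→5 ·f
i=51 'c': node 5→8 ·f
i=52 'c': node 8→18  → match P5@[51:52]
i=53 'a': node 18→9 ·f
i=54 'c': node 9→15
i=55 'b': node 15→16

Matches: [[3,6],[4,1],[6,6],[8,5],[10,2],[10,6],[13,6],[14,1],[18,0],[20,5],[23,6],[27,3],[27,6],[29,5],[35,2],[35,6],[38,6],[39,1],[42,2],[42,6],[45,6],[48,0],[49,6],[52,5]]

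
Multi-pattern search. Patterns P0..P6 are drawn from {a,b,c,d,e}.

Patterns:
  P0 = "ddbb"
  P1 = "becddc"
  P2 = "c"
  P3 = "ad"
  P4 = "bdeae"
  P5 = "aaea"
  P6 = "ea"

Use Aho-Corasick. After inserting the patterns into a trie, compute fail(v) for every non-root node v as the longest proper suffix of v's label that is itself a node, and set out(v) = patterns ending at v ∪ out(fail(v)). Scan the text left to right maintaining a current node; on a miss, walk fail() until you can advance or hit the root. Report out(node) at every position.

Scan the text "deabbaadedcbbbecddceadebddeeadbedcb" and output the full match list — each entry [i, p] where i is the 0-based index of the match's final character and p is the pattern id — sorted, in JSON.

Build automaton:
Trie (insert patterns):
  n0 'ε': a→12 b→5 c→11 d→1 e→21
  n1 'd': d→2
  n2 'dd': b→3
  n3 'ddb': b→4
  n4 'ddbb': ·  [P0 ends]
  n5 'b': d→14 e→6
  n6 'be': c→7
  n7 'bec': d→8
  n8 'becd': d→9
  n9 'becdd': c→10
  n10 'becddc': ·  [P1 ends]
  n11 'c': ·  [P2 ends]
  n12 'a': a→18 d→13
  n13 'ad': ·  [P3 ends]
  n14 'bd': e→15
  n15 'bde': a→16
  n16 'bdea': e→17
  n17 'bdeae': ·  [P4 ends]
  n18 'aa': e→19
  n19 'aae': a→20
  n20 'aaea': ·  [P5 ends]
  n21 'e': a→22
  n22 'ea': ·  [P6 ends]

BFS fail/out derivation:
  n1('d'): parent n0 fail=0; on 'd' 0 → fail=0;  out ∅∪∅=∅
  n5('b'): parent n0 fail=0; on 'b' 0 → fail=0;  out ∅∪∅=∅
  n11('c'): parent n0 fail=0; on 'c' 0 → fail=0;  out {2}∪∅={2}
  n12('a'): parent n0 fail=0; on 'a' 0 → fail=0;  out ∅∪∅=∅
  n21('e'): parent n0 fail=0; on 'e' 0 → fail=0;  out ∅∪∅=∅
  n2('dd'): parent n1 fail=0; on 'd' 0 → fail=1;  out ∅∪∅=∅
  n6('be'): parent n5 fail=0; on 'e' 0 → fail=21;  out ∅∪∅=∅
  n13('ad'): parent n12 fail=0; on 'd' 0 → fail=1;  out {3}∪∅={3}
  n14('bd'): parent n5 fail=0; on 'd' 0 → fail=1;  out ∅∪∅=∅
  n18('aa'): parent n12 fail=0; on 'a' 0 → fail=12;  out ∅∪∅=∅
  n22('ea'): parent n21 fail=0; on 'a' 0 → fail=12;  out {6}∪∅={6}
  n3('ddb'): parent n2 fail=1; on 'b' 1→0 → fail=5;  out ∅∪∅=∅
  n7('bec'): parent n6 fail=21; on 'c' 21→0 → fail=11;  out ∅∪{2}={2}
  n15('bde'): parent n14 fail=1; on 'e' 1→0 → fail=21;  out ∅∪∅=∅
  n19('aae'): parent n18 fail=12; on 'e' 12→0 → fail=21;  out ∅∪∅=∅
  n4('ddbb'): parent n3 fail=5; on 'b' 5→0 → fail=5;  out {0}∪∅={0}
  n8('becd'): parent n7 fail=11; on 'd' 11→0 → fail=1;  out ∅∪∅=∅
  n16('bdea'): parent n15 fail=21; on 'a' 21 → fail=22;  out ∅∪{6}={6}
  n20('aaea'): parent n19 fail=21; on 'a' 21 → fail=22;  out {5}∪{6}={5,6}
  n9('becdd'): parent n8 fail=1; on 'd' 1 → fail=2;  out ∅∪∅=∅
  n17('bdeae'): parent n16 fail=22; on 'e' 22→12→0 → fail=21;  out {4}∪∅={4}
  n10('becddc'): parent n9 fail=2; on 'c' 2→1→0 → fail=11;  out {1}∪{2}={1,2}

Run:
[0] read 'd'  n0⇒n1
[1] read 'e'  n1⇒n21 (fail-walked)
[2] read 'a'  n21⇒n22  emit P6@[1:2]
[3] read 'b'  n22⇒n5 (fail-walked)
[4] read 'b'  n5⇒n5 (fail-walked)
[5] read 'a'  n5⇒n12 (fail-walked)
[6] read 'a'  n12⇒n18
[7] read 'd'  n18⇒n13 (fail-walked)  emit P3@[6:7]
[8] read 'e'  n13⇒n21 (fail-walked)
[9] read 'd'  n21⇒n1 (fail-walked)
[10] read 'c'  n1⇒n11 (fail-walked)  emit P2@[10:10]
[11] read 'b'  n11⇒n5 (fail-walked)
[12] read 'b'  n5⇒n5 (fail-walked)
[13] read 'b'  n5⇒n5 (fail-walked)
[14] read 'e'  n5⇒n6
[15] read 'c'  n6⇒n7  emit P2@[15:15]
[16] read 'd'  n7⇒n8
[17] read 'd'  n8⇒n9
[18] read 'c'  n9⇒n10  emit P1@[13:18],P2@[18:18]
[19] read 'e'  n10⇒n21 (fail-walked)
[20] read 'a'  n21⇒n22  emit P6@[19:20]
[21] read 'd'  n22⇒n13 (fail-walked)  emit P3@[20:21]
[22] read 'e'  n13⇒n21 (fail-walked)
[23] read 'b'  n21⇒n5 (fail-walked)
[24] read 'd'  n5⇒n14
[25] read 'd'  n14⇒n2 (fail-walked)
[26] read 'e'  n2⇒n21 (fail-walked)
[27] read 'e'  n21⇒n21 (fail-walked)
[28] read 'a'  n21⇒n22  emit P6@[27:28]
[29] read 'd'  n22⇒n13 (fail-walked)  emit P3@[28:29]
[30] read 'b'  n13⇒n5 (fail-walked)
[31] read 'e'  n5⇒n6
[32] read 'd'  n6⇒n1 (fail-walked)
[33] read 'c'  n1⇒n11 (fail-walked)  emit P2@[33:33]
[34] read 'b'  n11⇒n5 (fail-walked)

All matches (sorted): [[2,6],[7,3],[10,2],[15,2],[18,1],[18,2],[20,6],[21,3],[28,6],[29,3],[33,2]]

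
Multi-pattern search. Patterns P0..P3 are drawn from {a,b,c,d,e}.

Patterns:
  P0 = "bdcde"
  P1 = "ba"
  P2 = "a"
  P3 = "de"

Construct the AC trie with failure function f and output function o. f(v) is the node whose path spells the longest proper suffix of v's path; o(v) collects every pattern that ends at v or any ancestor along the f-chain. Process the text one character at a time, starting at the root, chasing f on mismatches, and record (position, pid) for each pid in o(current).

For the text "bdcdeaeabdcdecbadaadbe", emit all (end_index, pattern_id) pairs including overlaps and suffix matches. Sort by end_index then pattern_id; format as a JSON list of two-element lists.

Construct AC machine:
Trie (insert patterns):
  0='ε' goto a→7 b→1 d→8
  1='b' goto a→6 d→2
  2='bd' goto c→3
  3='bdc' goto d→4
  4='bdcd' goto e→5
  5='bdcde' goto ·  [P0 ends]
  6='ba' goto ·  [P1 ends]
  7='a' goto ·  [P2 ends]
  8='d' goto e→9
  9='de' goto ·  [P3 ends]

BFS fail/out derivation:
  n1('b'): parent n0 fail=0; on 'b' 0 → fail=0;  out ∅∪∅=∅
  n7('a'): parent n0 fail=0; on 'a' 0 → fail=0;  out {2}∪∅={2}
  n8('d'): parent n0 fail=0; on 'd' 0 → fail=0;  out ∅∪∅=∅
  n2('bd'): parent n1 fail=0; on 'd' 0 → fail=8;  out ∅∪∅=∅
  n6('ba'): parent n1 fail=0; on 'a' 0 → fail=7;  out {1}∪{2}={1,2}
  n9('de'): parent n8 fail=0; on 'e' 0 → fail=0;  out {3}∪∅={3}
  n3('bdc'): parent n2 fail=8; on 'c' 8→0 → fail=0;  out ∅∪∅=∅
  n4('bdcd'): parent n3 fail=0; on 'd' 0 → fail=8;  out ∅∪∅=∅
  n5('bdcde'): parent n4 fail=8; on 'e' 8 → fail=9;  out {0}∪{3}={0,3}

Text stream:
pos 0 'b': at 1
pos 1 'd': at 2
pos 2 'c': at 3
pos 3 'd': at 4
pos 4 'e': at 5  emit P0@[0:4],P3@[3:4]
pos 5 'a': at 7 (via fail)  emit P2@[5:5]
pos 6 'e': at 0 (via fail)
pos 7 'a': at 7  emit P2@[7:7]
pos 8 'b': at 1 (via fail)
pos 9 'd': at 2
pos 10 'c': at 3
pos 11 'd': at 4
pos 12 'e': at 5  emit P0@[8:12],P3@[11:12]
pos 13 'c': at 0 (via fail)
pos 14 'b': at 1
pos 15 'a': at 6  emit P1@[14:15],P2@[15:15]
pos 16 'd': at 8 (via fail)
pos 17 'a': at 7 (via fail)  emit P2@[17:17]
pos 18 'a': at 7 (via fail)  emit P2@[18:18]
pos 19 'd': at 8 (via fail)
pos 20 'b': at 1 (via fail)
pos 21 'e': at 0 (via fail)

Result: [[4,0],[4,3],[5,2],[7,2],[12,0],[12,3],[15,1],[15,2],[17,2],[18,2]]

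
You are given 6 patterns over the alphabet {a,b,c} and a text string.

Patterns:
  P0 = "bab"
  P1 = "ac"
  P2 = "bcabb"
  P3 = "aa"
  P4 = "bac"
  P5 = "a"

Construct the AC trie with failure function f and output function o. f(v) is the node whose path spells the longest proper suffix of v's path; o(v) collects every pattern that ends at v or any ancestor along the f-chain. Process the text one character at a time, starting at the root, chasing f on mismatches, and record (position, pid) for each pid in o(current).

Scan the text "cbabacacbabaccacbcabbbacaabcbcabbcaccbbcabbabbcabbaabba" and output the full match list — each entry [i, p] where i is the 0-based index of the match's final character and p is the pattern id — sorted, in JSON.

Construct AC machine:
Trie (insert patterns):
  0='ε' goto a→4 b→1
  1='b' goto a→2 c→6
  2='ba' goto b→3 c→11
  3='bab' goto ·  [P0 ends]
  4='a' goto a→10 c→5  [P5 ends]
  5='ac' goto ·  [P1 ends]
  6='bc' goto a→7
  7='bca' goto b→8
  8='bcab' goto b→9
  9='bcabb' goto ·  [P2 ends]
  10='aa' goto ·  [P3 ends]
  11='bac' goto ·  [P4 ends]

BFS fail/out derivation:
  n1('b'): parent n0 fail=0; on 'b' 0 → fail=0;  out ∅∪∅=∅
  n4('a'): parent n0 fail=0; on 'a' 0 → fail=0;  out {5}∪∅={5}
  n2('ba'): parent n1 fail=0; on 'a' 0 → fail=4;  out ∅∪{5}={5}
  n5('ac'): parent n4 fail=0; on 'c' 0 → fail=0;  out {1}∪∅={1}
  n6('bc'): parent n1 fail=0; on 'c' 0 → fail=0;  out ∅∪∅=∅
  n10('aa'): parent n4 fail=0; on 'a' 0 → fail=4;  out {3}∪{5}={3,5}
  n3('bab'): parent n2 fail=4; on 'b' 4→0 → fail=1;  out {0}∪∅={0}
  n7('bca'): parent n6 fail=0; on 'a' 0 → fail=4;  out ∅∪{5}={5}
  n11('bac'): parent n2 fail=4; on 'c' 4 → fail=5;  out {4}∪{1}={1,4}
  n8('bcab'): parent n7 fail=4; on 'b' 4→0 → fail=1;  out ∅∪∅=∅
  n9('bcabb'): parent n8 fail=1; on 'b' 1→0 → fail=1;  out {2}∪∅={2}

Text stream:
[0] read 'c'  n0⇒n0
[1] read 'b'  n0⇒n1
[2] read 'a'  n1⇒n2  ** P5@[2:2]
[3] read 'b'  n2⇒n3  ** P0@[1:3]
[4] read 'a'  n3⇒n2 (fail-walked)  ** P5@[4:4]
[5] read 'c'  n2⇒n11  ** P1@[4:5],P4@[3:5]
[6] read 'a'  n11⇒n4 (fail-walked)  ** P5@[6:6]
[7] read 'c'  n4⇒n5  ** P1@[6:7]
[8] read 'b'  n5⇒n1 (fail-walked)
[9] read 'a'  n1⇒n2  ** P5@[9:9]
[10] read 'b'  n2⇒n3  ** P0@[8:10]
[11] read 'a'  n3⇒n2 (fail-walked)  ** P5@[11:11]
[12] read 'c'  n2⇒n11  ** P1@[11:12],P4@[10:12]
[13] read 'c'  n11⇒n0 (fail-walked)
[14] read 'a'  n0⇒n4  ** P5@[14:14]
[15] read 'c'  n4⇒n5  ** P1@[14:15]
[16] read 'b'  n5⇒n1 (fail-walked)
[17] read 'c'  n1⇒n6
[18] read 'a'  n6⇒n7  ** P5@[18:18]
[19] read 'b'  n7⇒n8
[20] read 'b'  n8⇒n9  ** P2@[16:20]
[21] read 'b'  n9⇒n1 (fail-walked)
[22] read 'a'  n1⇒n2  ** P5@[22:22]
[23] read 'c'  n2⇒n11  ** P1@[22:23],P4@[21:23]
[24] read 'a'  n11⇒n4 (fail-walked)  ** P5@[24:24]
[25] read 'a'  n4⇒n10  ** P3@[24:25],P5@[25:25]
[26] read 'b'  n10⇒n1 (fail-walked)
[27] read 'c'  n1⇒n6
[28] read 'b'  n6⇒n1 (fail-walked)
[29] read 'c'  n1⇒n6
[30] read 'a'  n6⇒n7  ** P5@[30:30]
[31] read 'b'  n7⇒n8
[32] read 'b'  n8⇒n9  ** P2@[28:32]
[33] read 'c'  n9⇒n6 (fail-walked)
[34] read 'a'  n6⇒n7  ** P5@[34:34]
[35] read 'c'  n7⇒n5 (fail-walked)  ** P1@[34:35]
[36] read 'c'  n5⇒n0 (fail-walked)
[37] read 'b'  n0⇒n1
[38] read 'b'  n1⇒n1 (fail-walked)
[39] read 'c'  n1⇒n6
[40] read 'a'  n6⇒n7  ** P5@[40:40]
[41] read 'b'  n7⇒n8
[42] read 'b'  n8⇒n9  ** P2@[38:42]
[43] read 'a'  n9⇒n2 (fail-walked)  ** P5@[43:43]
[44] read 'b'  n2⇒n3  ** P0@[42:44]
[45] read 'b'  n3⇒n1 (fail-walked)
[46] read 'c'  n1⇒n6
[47] read 'a'  n6⇒n7  ** P5@[47:47]
[48] read 'b'  n7⇒n8
[49] read 'b'  n8⇒n9  ** P2@[45:49]
[50] read 'a'  n9⇒n2 (fail-walked)  ** P5@[50:50]
[51] read 'a'  n2⇒n10 (fail-walked)  ** P3@[50:51],P5@[51:51]
[52] read 'b'  n10⇒n1 (fail-walked)
[53] read 'b'  n1⇒n1 (fail-walked)
[54] read 'a'  n1⇒n2  ** P5@[54:54]

Result: [[2,5],[3,0],[4,5],[5,1],[5,4],[6,5],[7,1],[9,5],[10,0],[11,5],[12,1],[12,4],[14,5],[15,1],[18,5],[20,2],[22,5],[23,1],[23,4],[24,5],[25,3],[25,5],[30,5],[32,2],[34,5],[35,1],[40,5],[42,2],[43,5],[44,0],[47,5],[49,2],[50,5],[51,3],[51,5],[54,5]]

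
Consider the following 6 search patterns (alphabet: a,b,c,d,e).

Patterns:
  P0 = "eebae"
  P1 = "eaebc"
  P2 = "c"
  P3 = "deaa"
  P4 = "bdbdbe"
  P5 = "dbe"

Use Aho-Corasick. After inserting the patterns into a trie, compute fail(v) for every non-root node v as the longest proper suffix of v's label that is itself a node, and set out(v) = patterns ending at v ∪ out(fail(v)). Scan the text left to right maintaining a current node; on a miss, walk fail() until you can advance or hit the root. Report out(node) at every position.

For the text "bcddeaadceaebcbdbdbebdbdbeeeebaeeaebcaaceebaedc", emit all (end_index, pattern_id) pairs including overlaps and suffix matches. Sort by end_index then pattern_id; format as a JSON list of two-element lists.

Build automaton:
Trie nodes:
  0='ε' goto b→15 c→10 d→11 e→1
  1='e' goto a→6 e→2
  2='ee' goto b→3
  3='eeb' goto a→4
  4='eeba' goto e→5
  5='eebae' goto ·  ←P0
  6='ea' goto e→7
  7='eae' goto b→8
  8='eaeb' goto c→9
  9='eaebc' goto ·  ←P1
  10='c' goto ·  ←P2
  11='d' goto b→21 e→12
  12='de' goto a→13
  13='dea' goto a→14
  14='deaa' goto ·  ←P3
  15='b' goto d→16
  16='bd' goto b→17
  17='bdb' goto d→18
  18='bdbd' goto b→19
  19='bdbdb' goto e→20
  20='bdbdbe' goto ·  ←P4
  21='db' goto e→22
  22='dbe' goto ·  ←P5

BFS fail/out derivation:
  fail(1) 'e': from fail(0)=0 chase 'e': 0 ⇒ 0;  out=∅∪out(0)=∅
  fail(10) 'c': from fail(0)=0 chase 'c': 0 ⇒ 0;  out={2}∪out(0)={2}
  fail(11) 'd': from fail(0)=0 chase 'd': 0 ⇒ 0;  out=∅∪out(0)=∅
  fail(15) 'b': from fail(0)=0 chase 'b': 0 ⇒ 0;  out=∅∪out(0)=∅
  fail(2) 'ee': from fail(1)=0 chase 'e': 0 ⇒ 1;  out=∅∪out(1)=∅
  fail(6) 'ea': from fail(1)=0 chase 'a': 0 ⇒ 0;  out=∅∪out(0)=∅
  fail(12) 'de': from fail(11)=0 chase 'e': 0 ⇒ 1;  out=∅∪out(1)=∅
  fail(16) 'bd': from fail(15)=0 chase 'd': 0 ⇒ 11;  out=∅∪out(11)=∅
  fail(21) 'db': from fail(11)=0 chase 'b': 0 ⇒ 15;  out=∅∪out(15)=∅
  fail(3) 'eeb': from fail(2)=1 chase 'b': 1→0 ⇒ 15;  out=∅∪out(15)=∅
  fail(7) 'eae': from fail(6)=0 chase 'e': 0 ⇒ 1;  out=∅∪out(1)=∅
  fail(13) 'dea': from fail(12)=1 chase 'a': 1 ⇒ 6;  out=∅∪out(6)=∅
  fail(17) 'bdb': from fail(16)=11 chase 'b': 11 ⇒ 21;  out=∅∪out(21)=∅
  fail(22) 'dbe': from fail(21)=15 chase 'e': 15→0 ⇒ 1;  out={5}∪out(1)={5}
  fail(4) 'eeba': from fail(3)=15 chase 'a': 15→0 ⇒ 0;  out=∅∪out(0)=∅
  fail(8) 'eaeb': from fail(7)=1 chase 'b': 1→0 ⇒ 15;  out=∅∪out(15)=∅
  fail(14) 'deaa': from fail(13)=6 chase 'a': 6→0 ⇒ 0;  out={3}∪out(0)={3}
  fail(18) 'bdbd': from fail(17)=21 chase 'd': 21→15 ⇒ 16;  out=∅∪out(16)=∅
  fail(5) 'eebae': from fail(4)=0 chase 'e': 0 ⇒ 1;  out={0}∪out(1)={0}
  fail(9) 'eaebc': from fail(8)=15 chase 'c': 15→0 ⇒ 10;  out={1}∪out(10)={1,2}
  fail(19) 'bdbdb': from fail(18)=16 chase 'b': 16 ⇒ 17;  out=∅∪out(17)=∅
  fail(20) 'bdbdbe': from fail(19)=17 chase 'e': 17→21 ⇒ 22;  out={4}∪out(22)={4,5}

Run:
[0] read 'b'  n0⇒n15
[1] read 'c'  n15⇒n10 (fail-walked)  → match P2@[1:1]
[2] read 'd'  n10⇒n11 (fail-walked)
[3] read 'd'  n11⇒n11 (fail-walked)
[4] read 'e'  n11⇒n12
[5] read 'a'  n12⇒n13
[6] read 'a'  n13⇒n14  → match P3@[3:6]
[7] read 'd'  n14⇒n11 (fail-walked)
[8] read 'c'  n11⇒n10 (fail-walked)  → match P2@[8:8]
[9] read 'e'  n10⇒n1 (fail-walked)
[10] read 'a'  n1⇒n6
[11] read 'e'  n6⇒n7
[12] read 'b'  n7⇒n8
[13] read 'c'  n8⇒n9  → match P1@[9:13],P2@[13:13]
[14] read 'b'  n9⇒n15 (fail-walked)
[15] read 'd'  n15⇒n16
[16] read 'b'  n16⇒n17
[17] read 'd'  n17⇒n18
[18] read 'b'  n18⇒n19
[19] read 'e'  n19⇒n20  → match P4@[14:19],P5@[17:19]
[20] read 'b'  n20⇒n15 (fail-walked)
[21] read 'd'  n15⇒n16
[22] read 'b'  n16⇒n17
[23] read 'd'  n17⇒n18
[24] read 'b'  n18⇒n19
[25] read 'e'  n19⇒n20  → match P4@[20:25],P5@[23:25]
[26] read 'e'  n20⇒n2 (fail-walked)
[27] read 'e'  n2⇒n2 (fail-walked)
[28] read 'e'  n2⇒n2 (fail-walked)
[29] read 'b'  n2⇒n3
[30] read 'a'  n3⇒n4
[31] read 'e'  n4⇒n5  → match P0@[27:31]
[32] read 'e'  n5⇒n2 (fail-walked)
[33] read 'a'  n2⇒n6 (fail-walked)
[34] read 'e'  n6⇒n7
[35] read 'b'  n7⇒n8
[36] read 'c'  n8⇒n9  → match P1@[32:36],P2@[36:36]
[37] read 'a'  n9⇒n0 (fail-walked)
[38] read 'a'  n0⇒n0
[39] read 'c'  n0⇒n10  → match P2@[39:39]
[40] read 'e'  n10⇒n1 (fail-walked)
[41] read 'e'  n1⇒n2
[42] read 'b'  n2⇒n3
[43] read 'a'  n3⇒n4
[44] read 'e'  n4⇒n5  → match P0@[40:44]
[45] read 'd'  n5⇒n11 (fail-walked)
[46] read 'c'  n11⇒n10 (fail-walked)  → match P2@[46:46]

Matches: [[1,2],[6,3],[8,2],[13,1],[13,2],[19,4],[19,5],[25,4],[25,5],[31,0],[36,1],[36,2],[39,2],[44,0],[46,2]]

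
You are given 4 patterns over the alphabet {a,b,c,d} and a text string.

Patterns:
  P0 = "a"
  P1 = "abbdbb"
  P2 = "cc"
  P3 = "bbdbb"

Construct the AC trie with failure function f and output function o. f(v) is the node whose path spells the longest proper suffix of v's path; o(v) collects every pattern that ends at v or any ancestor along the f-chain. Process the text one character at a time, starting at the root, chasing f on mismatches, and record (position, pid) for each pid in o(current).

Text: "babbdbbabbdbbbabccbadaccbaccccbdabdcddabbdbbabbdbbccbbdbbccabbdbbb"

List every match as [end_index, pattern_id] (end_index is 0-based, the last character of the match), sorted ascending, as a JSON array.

Build automaton:
Trie (insert patterns):
  0='ε' goto a→1 b→9 c→7
  1='a' goto b→2  [P0 ends]
  2='ab' goto b→3
  3='abb' goto d→4
  4='abbd' goto b→5
  5='abbdb' goto b→6
  6='abbdbb' goto ·  [P1 ends]
  7='c' goto c→8
  8='cc' goto ·  [P2 ends]
  9='b' goto b→10
  10='bb' goto d→11
  11='bbd' goto b→12
  12='bbdb' goto b→13
  13='bbdbb' goto ·  [P3 ends]

BFS fail/out derivation:
  n1('a'): parent n0 fail=0; on 'a' 0 → fail=0;  out {0}∪∅={0}
  n7('c'): parent n0 fail=0; on 'c' 0 → fail=0;  out ∅∪∅=∅
  n9('b'): parent n0 fail=0; on 'b' 0 → fail=0;  out ∅∪∅=∅
  n2('ab'): parent n1 fail=0; on 'b' 0 → fail=9;  out ∅∪∅=∅
  n8('cc'): parent n7 fail=0; on 'c' 0 → fail=7;  out {2}∪∅={2}
  n10('bb'): parent n9 fail=0; on 'b' 0 → fail=9;  out ∅∪∅=∅
  n3('abb'): parent n2 fail=9; on 'b' 9 → fail=10;  out ∅∪∅=∅
  n11('bbd'): parent n10 fail=9; on 'd' 9→0 → fail=0;  out ∅∪∅=∅
  n4('abbd'): parent n3 fail=10; on 'd' 10 → fail=11;  out ∅∪∅=∅
  n12('bbdb'): parent n11 fail=0; on 'b' 0 → fail=9;  out ∅∪∅=∅
  n5('abbdb'): parent n4 fail=11; on 'b' 11 → fail=12;  out ∅∪∅=∅
  n13('bbdbb'): parent n12 fail=9; on 'b' 9 → fail=10;  out {3}∪∅={3}
  n6('abbdbb'): parent n5 fail=12; on 'b' 12 → fail=13;  out {1}∪{3}={1,3}

Scan:
pos 0 'b': at 9
pos 1 'a': at 1 (fail-walked)  → match P0@[1:1]
pos 2 'b': at 2
pos 3 'b': at 3
pos 4 'd': at 4
pos 5 'b': at 5
pos 6 'b': at 6  → match P1@[1:6],P3@[2:6]
pos 7 'a': at 1 (fail-walked)  → match P0@[7:7]
pos 8 'b': at 2
pos 9 'b': at 3
pos 10 'd': at 4
pos 11 'b': at 5
pos 12 'b': at 6  → match P1@[7:12],P3@[8:12]
pos 13 'b': at 10 (fail-walked)
pos 14 'a': at 1 (fail-walked)  → match P0@[14:14]
pos 15 'b': at 2
pos 16 'c': at 7 (fail-walked)
pos 17 'c': at 8  → match P2@[16:17]
pos 18 'b': at 9 (fail-walked)
pos 19 'a': at 1 (fail-walked)  → match P0@[19:19]
pos 20 'd': at 0 (fail-walked)
pos 21 'a': at 1  → match P0@[21:21]
pos 22 'c': at 7 (fail-walked)
pos 23 'c': at 8  → match P2@[22:23]
pos 24 'b': at 9 (fail-walked)
pos 25 'a': at 1 (fail-walked)  → match P0@[25:25]
pos 26 'c': at 7 (fail-walked)
pos 27 'c': at 8  → match P2@[26:27]
pos 28 'c': at 8 (fail-walked)  → match P2@[27:28]
pos 29 'c': at 8 (fail-walked)  → match P2@[28:29]
pos 30 'b': at 9 (fail-walked)
pos 31 'd': at 0 (fail-walked)
pos 32 'a': at 1  → match P0@[32:32]
pos 33 'b': at 2
pos 34 'd': at 0 (fail-walked)
pos 35 'c': at 7
pos 36 'd': at 0 (fail-walked)
pos 37 'd': at 0
pos 38 'a': at 1  → match P0@[38:38]
pos 39 'b': at 2
pos 40 'b': at 3
pos 41 'd': at 4
pos 42 'b': at 5
pos 43 'b': at 6  → match P1@[38:43],P3@[39:43]
pos 44 'a': at 1 (fail-walked)  → match P0@[44:44]
pos 45 'b': at 2
pos 46 'b': at 3
pos 47 'd': at 4
pos 48 'b': at 5
pos 49 'b': at 6  → match P1@[44:49],P3@[45:49]
pos 50 'c': at 7 (fail-walked)
pos 51 'c': at 8  → match P2@[50:51]
pos 52 'b': at 9 (fail-walked)
pos 53 'b': at 10
pos 54 'd': at 11
pos 55 'b': at 12
pos 56 'b': at 13  → match P3@[52:56]
pos 57 'c': at 7 (fail-walked)
pos 58 'c': at 8  → match P2@[57:58]
pos 59 'a': at 1 (fail-walked)  → match P0@[59:59]
pos 60 'b': at 2
pos 61 'b': at 3
pos 62 'd': at 4
pos 63 'b': at 5
pos 64 'b': at 6  → match P1@[59:64],P3@[60:64]
pos 65 'b': at 10 (fail-walked)

Result: [[1,0],[6,1],[6,3],[7,0],[12,1],[12,3],[14,0],[17,2],[19,0],[21,0],[23,2],[25,0],[27,2],[28,2],[29,2],[32,0],[38,0],[43,1],[43,3],[44,0],[49,1],[49,3],[51,2],[56,3],[58,2],[59,0],[64,1],[64,3]]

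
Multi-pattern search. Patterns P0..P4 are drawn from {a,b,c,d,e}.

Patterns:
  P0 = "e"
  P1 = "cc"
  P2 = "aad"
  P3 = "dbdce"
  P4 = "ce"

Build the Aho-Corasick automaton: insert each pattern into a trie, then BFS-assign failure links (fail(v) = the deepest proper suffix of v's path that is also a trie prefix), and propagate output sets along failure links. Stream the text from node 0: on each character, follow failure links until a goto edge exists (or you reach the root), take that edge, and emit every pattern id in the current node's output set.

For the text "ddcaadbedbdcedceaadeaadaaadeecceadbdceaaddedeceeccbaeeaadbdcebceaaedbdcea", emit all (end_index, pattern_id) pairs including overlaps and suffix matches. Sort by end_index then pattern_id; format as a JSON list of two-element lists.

Build automaton:
Trie (insert patterns):
  0='ε' goto a→4 c→2 d→7 e→1
  1='e' goto ·  ←P0
  2='c' goto c→3 e→12
  3='cc' goto ·  ←P1
  4='a' goto a→5
  5='aa' goto d→6
  6='aad' goto ·  ←P2
  7='d' goto b→8
  8='db' goto d→9
  9='dbd' goto c→10
  10='dbdc' goto e→11
  11='dbdce' goto ·  ←P3
  12='ce' goto ·  ←P4

BFS fail/out derivation:
  fail(1) 'e': from fail(0)=0 chase 'e': 0 ⇒ 0;  out={0}∪out(0)={0}
  fail(2) 'c': from fail(0)=0 chase 'c': 0 ⇒ 0;  out=∅∪out(0)=∅
  fail(4) 'a': from fail(0)=0 chase 'a': 0 ⇒ 0;  out=∅∪out(0)=∅
  fail(7) 'd': from fail(0)=0 chase 'd': 0 ⇒ 0;  out=∅∪out(0)=∅
  fail(3) 'cc': from fail(2)=0 chase 'c': 0 ⇒ 2;  out={1}∪out(2)={1}
  fail(5) 'aa': from fail(4)=0 chase 'a': 0 ⇒ 4;  out=∅∪out(4)=∅
  fail(8) 'db': from fail(7)=0 chase 'b': 0 ⇒ 0;  out=∅∪out(0)=∅
  fail(12) 'ce': from fail(2)=0 chase 'e': 0 ⇒ 1;  out={4}∪out(1)={0,4}
  fail(6) 'aad': from fail(5)=4 chase 'd': 4→0 ⇒ 7;  out={2}∪out(7)={2}
  fail(9) 'dbd': from fail(8)=0 chase 'd': 0 ⇒ 7;  out=∅∪out(7)=∅
  fail(10) 'dbdc': from fail(9)=7 chase 'c': 7→0 ⇒ 2;  out=∅∪out(2)=∅
  fail(11) 'dbdce': from fail(10)=2 chase 'e': 2 ⇒ 12;  out={3}∪out(12)={0,3,4}

Run:
pos 0 'd': at 7
pos 1 'd': at 7 (via fail)
pos 2 'c': at 2 (via fail)
pos 3 'a': at 4 (via fail)
pos 4 'a': at 5
pos 5 'd': at 6  → match P2@[3:5]
pos 6 'b': at 8 (via fail)
pos 7 'e': at 1 (via fail)  → match P0@[7:7]
pos 8 'd': at 7 (via fail)
pos 9 'b': at 8
pos 10 'd': at 9
pos 11 'c': at 10
pos 12 'e': at 11  → match P0@[12:12],P3@[8:12],P4@[11:12]
pos 13 'd': at 7 (via fail)
pos 14 'c': at 2 (via fail)
pos 15 'e': at 12  → match P0@[15:15],P4@[14:15]
pos 16 'a': at 4 (via fail)
pos 17 'a': at 5
pos 18 'd': at 6  → match P2@[16:18]
pos 19 'e': at 1 (via fail)  → match P0@[19:19]
pos 20 'a': at 4 (via fail)
pos 21 'a': at 5
pos 22 'd': at 6  → match P2@[20:22]
pos 23 'a': at 4 (via fail)
pos 24 'a': at 5
pos 25 'a': at 5 (via fail)
pos 26 'd': at 6  → match P2@[24:26]
pos 27 'e': at 1 (via fail)  → match P0@[27:27]
pos 28 'e': at 1 (via fail)  → match P0@[28:28]
pos 29 'c': at 2 (via fail)
pos 30 'c': at 3  → match P1@[29:30]
pos 31 'e': at 12 (via fail)  → match P0@[31:31],P4@[30:31]
pos 32 'a': at 4 (via fail)
pos 33 'd': at 7 (via fail)
pos 34 'b': at 8
pos 35 'd': at 9
pos 36 'c': at 10
pos 37 'e': at 11  → match P0@[37:37],P3@[33:37],P4@[36:37]
pos 38 'a': at 4 (via fail)
pos 39 'a': at 5
pos 40 'd': at 6  → match P2@[38:40]
pos 41 'd': at 7 (via fail)
pos 42 'e': at 1 (via fail)  → match P0@[42:42]
pos 43 'd': at 7 (via fail)
pos 44 'e': at 1 (via fail)  → match P0@[44:44]
pos 45 'c': at 2 (via fail)
pos 46 'e': at 12  → match P0@[46:46],P4@[45:46]
pos 47 'e': at 1 (via fail)  → match P0@[47:47]
pos 48 'c': at 2 (via fail)
pos 49 'c': at 3  → match P1@[48:49]
pos 50 'b': at 0 (via fail)
pos 51 'a': at 4
pos 52 'e': at 1 (via fail)  → match P0@[52:52]
pos 53 'e': at 1 (via fail)  → match P0@[53:53]
pos 54 'a': at 4 (via fail)
pos 55 'a': at 5
pos 56 'd': at 6  → match P2@[54:56]
pos 57 'b': at 8 (via fail)
pos 58 'd': at 9
pos 59 'c': at 10
pos 60 'e': at 11  → match P0@[60:60],P3@[56:60],P4@[59:60]
pos 61 'b': at 0 (via fail)
pos 62 'c': at 2
pos 63 'e': at 12  → match P0@[63:63],P4@[62:63]
pos 64 'a': at 4 (via fail)
pos 65 'a': at 5
pos 66 'e': at 1 (via fail)  → match P0@[66:66]
pos 67 'd': at 7 (via fail)
pos 68 'b': at 8
pos 69 'd': at 9
pos 70 'c': at 10
pos 71 'e': at 11  → match P0@[71:71],P3@[67:71],P4@[70:71]
pos 72 'a': at 4 (via fail)

All matches (sorted): [[5,2],[7,0],[12,0],[12,3],[12,4],[15,0],[15,4],[18,2],[19,0],[22,2],[26,2],[27,0],[28,0],[30,1],[31,0],[31,4],[37,0],[37,3],[37,4],[40,2],[42,0],[44,0],[46,0],[46,4],[47,0],[49,1],[52,0],[53,0],[56,2],[60,0],[60,3],[60,4],[63,0],[63,4],[66,0],[71,0],[71,3],[71,4]]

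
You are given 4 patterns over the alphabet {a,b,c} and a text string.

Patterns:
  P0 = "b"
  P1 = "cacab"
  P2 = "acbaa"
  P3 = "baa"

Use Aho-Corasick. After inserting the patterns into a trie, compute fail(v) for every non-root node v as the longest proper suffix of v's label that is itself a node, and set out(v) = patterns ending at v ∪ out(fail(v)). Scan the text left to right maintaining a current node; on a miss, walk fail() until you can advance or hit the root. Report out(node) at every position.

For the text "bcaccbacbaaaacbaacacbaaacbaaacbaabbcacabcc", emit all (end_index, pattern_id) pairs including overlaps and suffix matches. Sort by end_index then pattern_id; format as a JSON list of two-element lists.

Construct AC machine:
Trie nodes:
  n0 'ε': a→7 b→1 c→2
  n1 'b': a→12  ←P0
  n2 'c': a→3
  n3 'ca': c→4
  n4 'cac': a→5
  n5 'caca': b→6
  n6 'cacab': ·  ←P1
  n7 'a': c→8
  n8 'ac': b→9
  n9 'acb': a→10
  n10 'acba': a→11
  n11 'acbaa': ·  ←P2
  n12 'ba': a→13
  n13 'baa': ·  ←P3

BFS fail/out derivation:
  n1('b'): parent n0 fail=0; on 'b' 0 → fail=0;  out {0}∪∅={0}
  n2('c'): parent n0 fail=0; on 'c' 0 → fail=0;  out ∅∪∅=∅
  n7('a'): parent n0 fail=0; on 'a' 0 → fail=0;  out ∅∪∅=∅
  n3('ca'): parent n2 fail=0; on 'a' 0 → fail=7;  out ∅∪∅=∅
  n8('ac'): parent n7 fail=0; on 'c' 0 → fail=2;  out ∅∪∅=∅
  n12('ba'): parent n1 fail=0; on 'a' 0 → fail=7;  out ∅∪∅=∅
  n4('cac'): parent n3 fail=7; on 'c' 7 → fail=8;  out ∅∪∅=∅
  n9('acb'): parent n8 fail=2; on 'b' 2→0 → fail=1;  out ∅∪{0}={0}
  n13('baa'): parent n12 fail=7; on 'a' 7→0 → fail=7;  out {3}∪∅={3}
  n5('caca'): parent n4 fail=8; on 'a' 8→2 → fail=3;  out ∅∪∅=∅
  n10('acba'): parent n9 fail=1; on 'a' 1 → fail=12;  out ∅∪∅=∅
  n6('cacab'): parent n5 fail=3; on 'b' 3→7→0 → fail=1;  out {1}∪{0}={0,1}
  n11('acbaa'): parent n10 fail=12; on 'a' 12 → fail=13;  out {2}∪{3}={2,3}

Text stream:
pos 0 'b': at 1  ** P0@[0:0]
pos 1 'c': at 2 ·f
pos 2 'a': at 3
pos 3 'c': at 4
pos 4 'c': at 2 ·f
pos 5 'b': at 1 ·f  ** P0@[5:5]
pos 6 'a': at 12
pos 7 'c': at 8 ·f
pos 8 'b': at 9  ** P0@[8:8]
pos 9 'a': at 10
pos 10 'a': at 11  ** P2@[6:10],P3@[8:10]
pos 11 'a': at 7 ·f
pos 12 'a': at 7 ·f
pos 13 'c': at 8
pos 14 'b': at 9  ** P0@[14:14]
pos 15 'a': at 10
pos 16 'a': at 11  ** P2@[12:16],P3@[14:16]
pos 17 'c': at 8 ·f
pos 18 'a': at 3 ·f
pos 19 'c': at 4
pos 20 'b': at 9 ·f  ** P0@[20:20]
pos 21 'a': at 10
pos 22 'a': at 11  ** P2@[18:22],P3@[20:22]
pos 23 'a': at 7 ·f
pos 24 'c': at 8
pos 25 'b': at 9  ** P0@[25:25]
pos 26 'a': at 10
pos 27 'a': at 11  ** P2@[23:27],P3@[25:27]
pos 28 'a': at 7 ·f
pos 29 'c': at 8
pos 30 'b': at 9  ** P0@[30:30]
pos 31 'a': at 10
pos 32 'a': at 11  ** P2@[28:32],P3@[30:32]
pos 33 'b': at 1 ·f  ** P0@[33:33]
pos 34 'b': at 1 ·f  ** P0@[34:34]
pos 35 'c': at 2 ·f
pos 36 'a': at 3
pos 37 'c': at 4
pos 38 'a': at 5
pos 39 'b': at 6  ** P0@[39:39],P1@[35:39]
pos 40 'c': at 2 ·f
pos 41 'c': at 2 ·f

All matches (sorted): [[0,0],[5,0],[8,0],[10,2],[10,3],[14,0],[16,2],[16,3],[20,0],[22,2],[22,3],[25,0],[27,2],[27,3],[30,0],[32,2],[32,3],[33,0],[34,0],[39,0],[39,1]]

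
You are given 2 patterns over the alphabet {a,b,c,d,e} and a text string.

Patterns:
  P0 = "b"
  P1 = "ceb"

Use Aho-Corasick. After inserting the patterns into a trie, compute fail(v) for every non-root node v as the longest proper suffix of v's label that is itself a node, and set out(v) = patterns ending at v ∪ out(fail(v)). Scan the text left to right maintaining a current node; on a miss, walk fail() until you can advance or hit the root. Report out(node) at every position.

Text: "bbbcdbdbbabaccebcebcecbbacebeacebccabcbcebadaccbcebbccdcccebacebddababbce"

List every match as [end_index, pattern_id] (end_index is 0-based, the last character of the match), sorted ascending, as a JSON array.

Build:
Trie (insert patterns):
  0='ε' goto b→1 c→2
  1='b' goto ·  ←P0
  2='c' goto e→3
  3='ce' goto b→4
  4='ceb' goto ·  ←P1

BFS fail/out derivation:
  n1('b'): parent n0 fail=0; on 'b' 0 → fail=0;  out {0}∪∅={0}
  n2('c'): parent n0 fail=0; on 'c' 0 → fail=0;  out ∅∪∅=∅
  n3('ce'): parent n2 fail=0; on 'e' 0 → fail=0;  out ∅∪∅=∅
  n4('ceb'): parent n3 fail=0; on 'b' 0 → fail=1;  out {1}∪{0}={0,1}

Scan:
[0] read 'b'  n0⇒n1  emit P0@[0:0]
[1] read 'b'  n1⇒n1 ·f  emit P0@[1:1]
[2] read 'b'  n1⇒n1 ·f  emit P0@[2:2]
[3] read 'c'  n1⇒n2 ·f
[4] read 'd'  n2⇒n0 ·f
[5] read 'b'  n0⇒n1  emit P0@[5:5]
[6] read 'd'  n1⇒n0 ·f
[7] read 'b'  n0⇒n1  emit P0@[7:7]
[8] read 'b'  n1⇒n1 ·f  emit P0@[8:8]
[9] read 'a'  n1⇒n0 ·f
[10] read 'b'  n0⇒n1  emit P0@[10:10]
[11] read 'a'  n1⇒n0 ·f
[12] read 'c'  n0⇒n2
[13] read 'c'  n2⇒n2 ·f
[14] read 'e'  n2⇒n3
[15] read 'b'  n3⇒n4  emit P0@[15:15],P1@[13:15]
[16] read 'c'  n4⇒n2 ·f
[17] read 'e'  n2⇒n3
[18] read 'b'  n3⇒n4  emit P0@[18:18],P1@[16:18]
[19] read 'c'  n4⇒n2 ·f
[20] read 'e'  n2⇒n3
[21] read 'c'  n3⇒n2 ·f
[22] read 'b'  n2⇒n1 ·f  emit P0@[22:22]
[23] read 'b'  n1⇒n1 ·f  emit P0@[23:23]
[24] read 'a'  n1⇒n0 ·f
[25] read 'c'  n0⇒n2
[26] read 'e'  n2⇒n3
[27] read 'b'  n3⇒n4  emit P0@[27:27],P1@[25:27]
[28] read 'e'  n4⇒n0 ·f
[29] read 'a'  n0⇒n0
[30] read 'c'  n0⇒n2
[31] read 'e'  n2⇒n3
[32] read 'b'  n3⇒n4  emit P0@[32:32],P1@[30:32]
[33] read 'c'  n4⇒n2 ·f
[34] read 'c'  n2⇒n2 ·f
[35] read 'a'  n2⇒n0 ·f
[36] read 'b'  n0⇒n1  emit P0@[36:36]
[37] read 'c'  n1⇒n2 ·f
[38] read 'b'  n2⇒n1 ·f  emit P0@[38:38]
[39] read 'c'  n1⇒n2 ·f
[40] read 'e'  n2⇒n3
[41] read 'b'  n3⇒n4  emit P0@[41:41],P1@[39:41]
[42] read 'a'  n4⇒n0 ·f
[43] read 'd'  n0⇒n0
[44] read 'a'  n0⇒n0
[45] read 'c'  n0⇒n2
[46] read 'c'  n2⇒n2 ·f
[47] read 'b'  n2⇒n1 ·f  emit P0@[47:47]
[48] read 'c'  n1⇒n2 ·f
[49] read 'e'  n2⇒n3
[50] read 'b'  n3⇒n4  emit P0@[50:50],P1@[48:50]
[51] read 'b'  n4⇒n1 ·f  emit P0@[51:51]
[52] read 'c'  n1⇒n2 ·f
[53] read 'c'  n2⇒n2 ·f
[54] read 'd'  n2⇒n0 ·f
[55] read 'c'  n0⇒n2
[56] read 'c'  n2⇒n2 ·f
[57] read 'c'  n2⇒n2 ·f
[58] read 'e'  n2⇒n3
[59] read 'b'  n3⇒n4  emit P0@[59:59],P1@[57:59]
[60] read 'a'  n4⇒n0 ·f
[61] read 'c'  n0⇒n2
[62] read 'e'  n2⇒n3
[63] read 'b'  n3⇒n4  emit P0@[63:63],P1@[61:63]
[64] read 'd'  n4⇒n0 ·f
[65] read 'd'  n0⇒n0
[66] read 'a'  n0⇒n0
[67] read 'b'  n0⇒n1  emit P0@[67:67]
[68] read 'a'  n1⇒n0 ·f
[69] read 'b'  n0⇒n1  emit P0@[69:69]
[70] read 'b'  n1⇒n1 ·f  emit P0@[70:70]
[71] read 'c'  n1⇒n2 ·f
[72] read 'e'  n2⇒n3

Result: [[0,0],[1,0],[2,0],[5,0],[7,0],[8,0],[10,0],[15,0],[15,1],[18,0],[18,1],[22,0],[23,0],[27,0],[27,1],[32,0],[32,1],[36,0],[38,0],[41,0],[41,1],[47,0],[50,0],[50,1],[51,0],[59,0],[59,1],[63,0],[63,1],[67,0],[69,0],[70,0]]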